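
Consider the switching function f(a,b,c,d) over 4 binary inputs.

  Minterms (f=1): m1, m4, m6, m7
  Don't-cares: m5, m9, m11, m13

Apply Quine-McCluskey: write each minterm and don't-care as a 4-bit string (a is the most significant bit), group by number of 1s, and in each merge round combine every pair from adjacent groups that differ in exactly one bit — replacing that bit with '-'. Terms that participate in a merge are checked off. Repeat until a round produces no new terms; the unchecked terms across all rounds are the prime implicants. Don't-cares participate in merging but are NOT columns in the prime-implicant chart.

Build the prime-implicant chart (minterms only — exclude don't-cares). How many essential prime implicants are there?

size-2^0 implicants → 0001(✓)  0100(✓)  0101(✓)  0110(✓)  0111(✓)  1001(✓)  1011(✓)  1101(✓)
size-2^1 implicants → -001(✓)  -101(✓)  0-01(✓)  01-0(✓)  01-1(✓)  010-(✓)  011-(✓)  1-01(✓)  10-1
size-2^2 implicants → --01  01--
Unchecked terms (primes): --01, 01--, 10-1
Minterm coverage:
  m1 ⊆ --01 [E]
  m4 ⊆ 01-- [E]
  m6 ⊆ 01-- [E]
  m7 ⊆ 01-- [E]
E = {--01, 01--}

2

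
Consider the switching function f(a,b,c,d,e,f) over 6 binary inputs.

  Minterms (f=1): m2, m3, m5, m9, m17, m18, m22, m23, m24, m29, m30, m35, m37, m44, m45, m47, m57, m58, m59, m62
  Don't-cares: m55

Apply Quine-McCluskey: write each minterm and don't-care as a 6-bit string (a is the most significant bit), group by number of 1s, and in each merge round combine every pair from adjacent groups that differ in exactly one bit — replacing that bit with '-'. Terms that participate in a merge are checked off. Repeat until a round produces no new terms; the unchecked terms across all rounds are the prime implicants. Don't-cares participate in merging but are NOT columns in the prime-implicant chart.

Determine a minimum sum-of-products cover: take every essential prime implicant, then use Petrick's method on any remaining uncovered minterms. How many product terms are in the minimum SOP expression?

13

size-2^0 implicants → 000010(✓)  000011(✓)  000101(✓)  001001  010001  010010(✓)  010110(✓)  010111(✓)  011000  011101  011110(✓)  100011(✓)  100101(✓)  101100(✓)  101101(✓)  101111(✓)  110111(✓)  111001(✓)  111010(✓)  111011(✓)  111110(✓)
size-2^1 implicants → -00011  -00101  -10111  -11110  0-0010  00001-  01-110  010-10  01011-  10-101  1011-1  10110-  111-10  1110-1  11101-
Unchecked terms (primes): -00011, -00101, -10111, -11110, 0-0010, 00001-, 001001, 01-110, 010-10, 010001, 01011-, 011000, 011101, 10-101, 1011-1, 10110-, 111-10, 1110-1, 11101-
Minterm coverage:
  m2 ⊆ 0-0010,00001-
  m3 ⊆ -00011,00001-
  m5 ⊆ -00101 [E]
  m9 ⊆ 001001 [E]
  m17 ⊆ 010001 [E]
  m18 ⊆ 0-0010,010-10
  m22 ⊆ 01-110,010-10,01011-
  m23 ⊆ -10111,01011-
  m24 ⊆ 011000 [E]
  m29 ⊆ 011101 [E]
  m30 ⊆ -11110,01-110
  m35 ⊆ -00011 [E]
  m37 ⊆ -00101,10-101
  m44 ⊆ 10110- [E]
  m45 ⊆ 10-101,1011-1,10110-
  m47 ⊆ 1011-1 [E]
  m57 ⊆ 1110-1 [E]
  m58 ⊆ 111-10,11101-
  m59 ⊆ 1110-1,11101-
  m62 ⊆ -11110,111-10
E = {-00011, -00101, 001001, 010001, 011000, 011101, 1011-1, 10110-, 1110-1}
Petrick residual → -10111, 0-0010, 01-110, 111-10
Cover = b'c'd'ef + b'c'de'f + bc'def + a'c'd'ef' + a'b'cd'e'f + a'bdef' + a'bc'd'e'f + a'bcd'e'f' + a'bcde'f + ab'cdf + ab'cde' + abcef' + abcd'f  |cover|=13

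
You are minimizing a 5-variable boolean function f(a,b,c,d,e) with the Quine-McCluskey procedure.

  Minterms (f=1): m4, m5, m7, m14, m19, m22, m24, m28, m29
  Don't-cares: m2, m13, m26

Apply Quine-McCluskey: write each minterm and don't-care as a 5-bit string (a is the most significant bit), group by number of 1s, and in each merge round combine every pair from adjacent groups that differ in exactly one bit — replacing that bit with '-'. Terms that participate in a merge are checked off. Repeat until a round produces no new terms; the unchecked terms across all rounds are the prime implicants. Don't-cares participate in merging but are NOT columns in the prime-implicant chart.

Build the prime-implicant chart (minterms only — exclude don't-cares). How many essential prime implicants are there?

Round 0: 00010 00100✓ 00101✓ 00111✓ 01101✓ 01110 10011 10110 11000✓ 11010✓ 11100✓ 11101✓
Round 1: -1101 0-101 001-1 0010- 11-00 110-0 1110-
PIs = {-1101, 0-101, 00010, 001-1, 0010-, 01110, 10011, 10110, 11-00, 110-0, 1110-}
Coverage chart:
  m4: 0010- ←essential
  m5: 0-101,001-1,0010-
  m7: 001-1 ←essential
  m14: 01110 ←essential
  m19: 10011 ←essential
  m22: 10110 ←essential
  m24: 11-00,110-0
  m28: 11-00,1110-
  m29: -1101,1110-
Essential: 001-1, 0010-, 01110, 10011, 10110

5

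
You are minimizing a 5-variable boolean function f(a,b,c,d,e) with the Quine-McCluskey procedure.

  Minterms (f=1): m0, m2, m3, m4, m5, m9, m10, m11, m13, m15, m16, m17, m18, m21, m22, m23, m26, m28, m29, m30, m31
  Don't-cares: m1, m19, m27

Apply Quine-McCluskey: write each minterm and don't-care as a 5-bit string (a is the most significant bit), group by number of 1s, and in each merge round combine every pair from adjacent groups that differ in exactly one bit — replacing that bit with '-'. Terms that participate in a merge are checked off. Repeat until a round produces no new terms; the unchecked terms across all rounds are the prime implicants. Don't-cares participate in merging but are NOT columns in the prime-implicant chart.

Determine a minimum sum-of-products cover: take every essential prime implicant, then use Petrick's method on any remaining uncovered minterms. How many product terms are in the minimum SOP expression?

Round 0: 00000✓ 00001✓ 00010✓ 00011✓ 00100✓ 00101✓ 01001✓ 01010✓ 01011✓ 01101✓ 01111✓ 10000✓ 10001✓ 10010✓ 10011✓ 10101✓ 10110✓ 10111✓ 11010✓ 11011✓ 11100✓ 11101✓ 11110✓ 11111✓
Round 1: -0000✓ -0001✓ -0010✓ -0011✓ -0101✓ -1010✓ -1011✓ -1101✓ -1111✓ 0-001✓ 0-010✓ 0-011✓ 0-101✓ 00-00✓ 00-01✓ 000-0✓ 000-1✓ 0000-✓ 0001-✓ 0010-✓ 01-01✓ 01-11✓ 010-1✓ 0101-✓ 011-1✓ 1-010✓ 1-011✓ 1-101✓ 1-110✓ 1-111✓ 10-01✓ 10-10✓ 10-11✓ 100-0✓ 100-1✓ 1000-✓ 1001-✓ 101-1✓ 1011-✓ 11-10✓ 11-11✓ 1101-✓ 111-0✓ 111-1✓ 1110-✓ 1111-✓
Round 2: --010✓ --011✓ --101 -0-01 -00-0✓ -00-1✓ -000-✓ -001-✓ -1-11 -101-✓ -11-1 0--01 0-0-1 0-01-✓ 00-0- 000--✓ 01--1 1--10✓ 1--11✓ 1-01-✓ 1-1-1 1-11-✓ 10--1 10-1-✓ 100--✓ 11-1-✓ 111--
Round 3: --01- -00-- 1--1-
PIs = {--01-, --101, -0-01, -00--, -1-11, -11-1, 0--01, 0-0-1, 00-0-, 01--1, 1--1-, 1-1-1, 10--1, 111--}
Coverage chart:
  m0: -00--,00-0-
  m2: --01-,-00--
  m3: --01-,-00--,0-0-1
  m4: 00-0- ←essential
  m5: --101,-0-01,0--01,00-0-
  m9: 0--01,0-0-1,01--1
  m10: --01- ←essential
  m11: --01-,-1-11,0-0-1,01--1
  m13: --101,-11-1,0--01,01--1
  m15: -1-11,-11-1,01--1
  m16: -00-- ←essential
  m17: -0-01,-00--,10--1
  m18: --01-,-00--,1--1-
  m21: --101,-0-01,1-1-1,10--1
  m22: 1--1- ←essential
  m23: 1--1-,1-1-1,10--1
  m26: --01-,1--1-
  m28: 111-- ←essential
  m29: --101,-11-1,1-1-1,111--
  m30: 1--1-,111--
  m31: -1-11,-11-1,1--1-,1-1-1,111--
Essential: --01-, -00--, 00-0-, 1--1-, 111--
Petrick residual → --101, 01--1
Min cover (7 terms): c'd + cd'e + b'c' + a'b'd' + a'be + ad + abc

7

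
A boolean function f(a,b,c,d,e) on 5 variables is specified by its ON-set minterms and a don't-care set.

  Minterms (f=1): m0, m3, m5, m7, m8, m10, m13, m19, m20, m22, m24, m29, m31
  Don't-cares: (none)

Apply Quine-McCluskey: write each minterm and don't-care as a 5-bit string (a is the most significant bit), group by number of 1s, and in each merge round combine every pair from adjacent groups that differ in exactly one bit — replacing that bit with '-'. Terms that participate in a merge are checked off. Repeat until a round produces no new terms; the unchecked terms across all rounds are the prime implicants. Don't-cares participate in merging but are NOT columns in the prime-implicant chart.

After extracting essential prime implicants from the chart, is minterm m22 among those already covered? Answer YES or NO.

YES

Round 0: 00000✓ 00011✓ 00101✓ 00111✓ 01000✓ 01010✓ 01101✓ 10011✓ 10100✓ 10110✓ 11000✓ 11101✓ 11111✓
Round 1: -0011 -1000 -1101 0-000 0-101 00-11 001-1 010-0 101-0 111-1
PIs = {-0011, -1000, -1101, 0-000, 0-101, 00-11, 001-1, 010-0, 101-0, 111-1}
Coverage chart:
  m0: 0-000 ←essential
  m3: -0011,00-11
  m5: 0-101,001-1
  m7: 00-11,001-1
  m8: -1000,0-000,010-0
  m10: 010-0 ←essential
  m13: -1101,0-101
  m19: -0011 ←essential
  m20: 101-0 ←essential
  m22: 101-0 ←essential
  m24: -1000 ←essential
  m29: -1101,111-1
  m31: 111-1 ←essential
Essential: -0011, -1000, 0-000, 010-0, 101-0, 111-1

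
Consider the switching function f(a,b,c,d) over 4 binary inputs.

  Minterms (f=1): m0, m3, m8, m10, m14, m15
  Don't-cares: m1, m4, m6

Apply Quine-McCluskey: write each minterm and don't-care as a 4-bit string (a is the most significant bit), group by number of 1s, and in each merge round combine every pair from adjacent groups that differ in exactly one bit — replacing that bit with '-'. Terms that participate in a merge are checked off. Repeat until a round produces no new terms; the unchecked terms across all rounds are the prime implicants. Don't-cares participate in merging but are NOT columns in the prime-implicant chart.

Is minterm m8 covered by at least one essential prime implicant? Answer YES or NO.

size-2^0 implicants → 0000(✓)  0001(✓)  0011(✓)  0100(✓)  0110(✓)  1000(✓)  1010(✓)  1110(✓)  1111(✓)
size-2^1 implicants → -000  -110  0-00  00-1  000-  01-0  1-10  10-0  111-
Unchecked terms (primes): -000, -110, 0-00, 00-1, 000-, 01-0, 1-10, 10-0, 111-
Minterm coverage:
  m0 ⊆ -000,0-00,000-
  m3 ⊆ 00-1 [E]
  m8 ⊆ -000,10-0
  m10 ⊆ 1-10,10-0
  m14 ⊆ -110,1-10,111-
  m15 ⊆ 111- [E]
E = {00-1, 111-}

NO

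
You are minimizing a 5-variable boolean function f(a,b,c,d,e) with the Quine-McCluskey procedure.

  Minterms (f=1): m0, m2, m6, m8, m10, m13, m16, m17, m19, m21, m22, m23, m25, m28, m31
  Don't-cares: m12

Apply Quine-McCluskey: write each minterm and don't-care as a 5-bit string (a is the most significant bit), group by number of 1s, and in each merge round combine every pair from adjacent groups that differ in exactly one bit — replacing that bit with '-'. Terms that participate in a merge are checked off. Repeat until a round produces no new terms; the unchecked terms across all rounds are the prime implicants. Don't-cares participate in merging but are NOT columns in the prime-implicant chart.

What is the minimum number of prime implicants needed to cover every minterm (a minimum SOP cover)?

8

size-2^0 implicants → 00000(✓)  00010(✓)  00110(✓)  01000(✓)  01010(✓)  01100(✓)  01101(✓)  10000(✓)  10001(✓)  10011(✓)  10101(✓)  10110(✓)  10111(✓)  11001(✓)  11100(✓)  11111(✓)
size-2^1 implicants → -0000  -0110  -1100  0-000(✓)  0-010(✓)  00-10  000-0(✓)  01-00  010-0(✓)  0110-  1-001  1-111  10-01(✓)  10-11(✓)  100-1(✓)  1000-  101-1(✓)  1011-
size-2^2 implicants → 0-0-0  10--1
Unchecked terms (primes): -0000, -0110, -1100, 0-0-0, 00-10, 01-00, 0110-, 1-001, 1-111, 10--1, 1000-, 1011-
Minterm coverage:
  m0 ⊆ -0000,0-0-0
  m2 ⊆ 0-0-0,00-10
  m6 ⊆ -0110,00-10
  m8 ⊆ 0-0-0,01-00
  m10 ⊆ 0-0-0 [E]
  m13 ⊆ 0110- [E]
  m16 ⊆ -0000,1000-
  m17 ⊆ 1-001,10--1,1000-
  m19 ⊆ 10--1 [E]
  m21 ⊆ 10--1 [E]
  m22 ⊆ -0110,1011-
  m23 ⊆ 1-111,10--1,1011-
  m25 ⊆ 1-001 [E]
  m28 ⊆ -1100 [E]
  m31 ⊆ 1-111 [E]
E = {-1100, 0-0-0, 0110-, 1-001, 1-111, 10--1}
Petrick residual → -0000, -0110
Cover = b'c'd'e' + b'cde' + bcd'e' + a'c'e' + a'bcd' + ac'd'e + acde + ab'e  |cover|=8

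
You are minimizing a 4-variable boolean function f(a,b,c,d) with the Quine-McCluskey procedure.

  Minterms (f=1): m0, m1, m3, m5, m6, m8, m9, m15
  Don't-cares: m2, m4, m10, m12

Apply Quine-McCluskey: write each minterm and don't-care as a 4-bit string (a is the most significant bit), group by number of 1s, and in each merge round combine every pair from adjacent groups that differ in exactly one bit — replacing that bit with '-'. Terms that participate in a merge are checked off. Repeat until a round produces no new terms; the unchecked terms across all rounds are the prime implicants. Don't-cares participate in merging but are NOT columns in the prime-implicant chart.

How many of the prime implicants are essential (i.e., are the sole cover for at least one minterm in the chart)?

[col 0] 0000*, 0001*, 0010*, 0011*, 0100*, 0101*, 0110*, 1000*, 1001*, 1010*, 1100*, 1111
[col 1] -000*, -001*, -010*, -100*, 0-00*, 0-01*, 0-10*, 00-0*, 00-1*, 000-*, 001-*, 01-0*, 010-*, 1-00*, 10-0*, 100-*
[col 2] --00, -0-0, -00-, 0--0, 0-0-, 00--
Prime implicants: --00, -0-0, -00-, 0--0, 0-0-, 00--, 1111
PI chart (minterm → PIs covering it):
  0 | --00,-0-0,-00-,0--0,0-0-,00--
  1 | -00-,0-0-,00--
  3 | 00--  (sole → essential)
  5 | 0-0-  (sole → essential)
  6 | 0--0  (sole → essential)
  8 | --00,-0-0,-00-
  9 | -00-  (sole → essential)
  15 | 1111  (sole → essential)
Essential prime implicants: -00-, 0--0, 0-0-, 00--, 1111

5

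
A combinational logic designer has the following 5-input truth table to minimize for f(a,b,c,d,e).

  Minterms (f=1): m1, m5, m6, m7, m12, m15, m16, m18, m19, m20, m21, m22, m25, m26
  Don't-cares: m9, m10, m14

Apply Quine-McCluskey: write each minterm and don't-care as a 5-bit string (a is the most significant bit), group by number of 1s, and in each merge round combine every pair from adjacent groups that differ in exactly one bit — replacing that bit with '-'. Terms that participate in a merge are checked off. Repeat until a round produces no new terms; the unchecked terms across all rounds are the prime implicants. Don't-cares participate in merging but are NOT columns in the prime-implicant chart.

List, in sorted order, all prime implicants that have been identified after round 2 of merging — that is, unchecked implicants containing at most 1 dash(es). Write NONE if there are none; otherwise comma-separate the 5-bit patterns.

size-2^0 implicants → 00001(✓)  00101(✓)  00110(✓)  00111(✓)  01001(✓)  01010(✓)  01100(✓)  01110(✓)  01111(✓)  10000(✓)  10010(✓)  10011(✓)  10100(✓)  10101(✓)  10110(✓)  11001(✓)  11010(✓)
size-2^1 implicants → -0101  -0110  -1001  -1010  0-001  0-110(✓)  0-111(✓)  00-01  001-1  0011-(✓)  01-10  011-0  0111-(✓)  1-010  10-00(✓)  10-10(✓)  100-0(✓)  1001-  101-0(✓)  1010-
size-2^2 implicants → 0-11-  10--0
Unchecked terms (primes): -0101, -0110, -1001, -1010, 0-001, 0-11-, 00-01, 001-1, 01-10, 011-0, 1-010, 10--0, 1001-, 1010-

-0101, -0110, -1001, -1010, 0-001, 00-01, 001-1, 01-10, 011-0, 1-010, 1001-, 1010-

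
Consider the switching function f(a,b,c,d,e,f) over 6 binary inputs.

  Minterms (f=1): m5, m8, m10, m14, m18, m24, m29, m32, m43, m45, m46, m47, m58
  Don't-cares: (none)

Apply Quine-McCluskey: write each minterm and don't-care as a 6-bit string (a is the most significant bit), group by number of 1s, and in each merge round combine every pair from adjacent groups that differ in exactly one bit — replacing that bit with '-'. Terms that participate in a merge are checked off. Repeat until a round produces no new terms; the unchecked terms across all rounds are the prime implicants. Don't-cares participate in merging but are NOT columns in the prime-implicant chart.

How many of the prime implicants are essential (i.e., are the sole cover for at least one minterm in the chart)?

8

[col 0] 000101, 001000*, 001010*, 001110*, 010010, 011000*, 011101, 100000, 101011*, 101101*, 101110*, 101111*, 111010
[col 1] -01110, 0-1000, 001-10, 0010-0, 101-11, 1011-1, 10111-
Prime implicants: -01110, 0-1000, 000101, 001-10, 0010-0, 010010, 011101, 100000, 101-11, 1011-1, 10111-, 111010
PI chart (minterm → PIs covering it):
  5 | 000101  (sole → essential)
  8 | 0-1000,0010-0
  10 | 001-10,0010-0
  14 | -01110,001-10
  18 | 010010  (sole → essential)
  24 | 0-1000  (sole → essential)
  29 | 011101  (sole → essential)
  32 | 100000  (sole → essential)
  43 | 101-11  (sole → essential)
  45 | 1011-1  (sole → essential)
  46 | -01110,10111-
  47 | 101-11,1011-1,10111-
  58 | 111010  (sole → essential)
Essential prime implicants: 0-1000, 000101, 010010, 011101, 100000, 101-11, 1011-1, 111010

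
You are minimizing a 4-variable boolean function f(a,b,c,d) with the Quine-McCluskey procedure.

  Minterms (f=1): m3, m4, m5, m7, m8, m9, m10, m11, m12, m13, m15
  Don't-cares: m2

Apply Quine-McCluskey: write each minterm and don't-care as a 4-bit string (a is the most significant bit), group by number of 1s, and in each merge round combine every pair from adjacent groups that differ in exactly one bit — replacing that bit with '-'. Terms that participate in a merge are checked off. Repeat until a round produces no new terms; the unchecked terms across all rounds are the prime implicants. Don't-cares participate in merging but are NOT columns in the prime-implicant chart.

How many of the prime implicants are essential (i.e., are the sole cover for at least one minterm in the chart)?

1

size-2^0 implicants → 0010(✓)  0011(✓)  0100(✓)  0101(✓)  0111(✓)  1000(✓)  1001(✓)  1010(✓)  1011(✓)  1100(✓)  1101(✓)  1111(✓)
size-2^1 implicants → -010(✓)  -011(✓)  -100(✓)  -101(✓)  -111(✓)  0-11(✓)  001-(✓)  01-1(✓)  010-(✓)  1-00(✓)  1-01(✓)  1-11(✓)  10-0(✓)  10-1(✓)  100-(✓)  101-(✓)  11-1(✓)  110-(✓)
size-2^2 implicants → --11  -01-  -1-1  -10-  1--1  1-0-  10--
Unchecked terms (primes): --11, -01-, -1-1, -10-, 1--1, 1-0-, 10--
Minterm coverage:
  m3 ⊆ --11,-01-
  m4 ⊆ -10- [E]
  m5 ⊆ -1-1,-10-
  m7 ⊆ --11,-1-1
  m8 ⊆ 1-0-,10--
  m9 ⊆ 1--1,1-0-,10--
  m10 ⊆ -01-,10--
  m11 ⊆ --11,-01-,1--1,10--
  m12 ⊆ -10-,1-0-
  m13 ⊆ -1-1,-10-,1--1,1-0-
  m15 ⊆ --11,-1-1,1--1
E = {-10-}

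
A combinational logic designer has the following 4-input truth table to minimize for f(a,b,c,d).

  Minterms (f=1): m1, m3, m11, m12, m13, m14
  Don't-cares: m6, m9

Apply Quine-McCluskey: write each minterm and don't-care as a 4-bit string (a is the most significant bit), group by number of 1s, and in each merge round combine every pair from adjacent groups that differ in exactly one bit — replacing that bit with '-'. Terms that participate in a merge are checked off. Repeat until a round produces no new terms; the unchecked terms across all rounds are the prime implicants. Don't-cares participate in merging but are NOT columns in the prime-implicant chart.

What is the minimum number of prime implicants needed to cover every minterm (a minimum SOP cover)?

[col 0] 0001*, 0011*, 0110*, 1001*, 1011*, 1100*, 1101*, 1110*
[col 1] -001*, -011*, -110, 00-1*, 1-01, 10-1*, 11-0, 110-
[col 2] -0-1
Prime implicants: -0-1, -110, 1-01, 11-0, 110-
PI chart (minterm → PIs covering it):
  1 | -0-1  (sole → essential)
  3 | -0-1  (sole → essential)
  11 | -0-1  (sole → essential)
  12 | 11-0,110-
  13 | 1-01,110-
  14 | -110,11-0
Essential prime implicants: -0-1
Petrick residual → -110, 110-
Minimum SOP uses 3 PIs: b'd + bcd' + abc'

3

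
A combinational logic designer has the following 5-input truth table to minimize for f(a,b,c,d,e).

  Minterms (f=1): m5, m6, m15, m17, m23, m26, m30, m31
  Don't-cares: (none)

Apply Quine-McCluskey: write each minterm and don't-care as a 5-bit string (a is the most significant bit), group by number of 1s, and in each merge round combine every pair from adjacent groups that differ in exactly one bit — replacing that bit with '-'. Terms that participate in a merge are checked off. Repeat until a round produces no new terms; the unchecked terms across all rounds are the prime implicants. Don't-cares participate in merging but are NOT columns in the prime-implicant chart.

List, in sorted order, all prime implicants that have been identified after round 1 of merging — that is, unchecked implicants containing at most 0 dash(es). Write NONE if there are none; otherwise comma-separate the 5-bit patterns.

[col 0] 00101, 00110, 01111*, 10001, 10111*, 11010*, 11110*, 11111*
[col 1] -1111, 1-111, 11-10, 1111-
Prime implicants: -1111, 00101, 00110, 1-111, 10001, 11-10, 1111-

00101, 00110, 10001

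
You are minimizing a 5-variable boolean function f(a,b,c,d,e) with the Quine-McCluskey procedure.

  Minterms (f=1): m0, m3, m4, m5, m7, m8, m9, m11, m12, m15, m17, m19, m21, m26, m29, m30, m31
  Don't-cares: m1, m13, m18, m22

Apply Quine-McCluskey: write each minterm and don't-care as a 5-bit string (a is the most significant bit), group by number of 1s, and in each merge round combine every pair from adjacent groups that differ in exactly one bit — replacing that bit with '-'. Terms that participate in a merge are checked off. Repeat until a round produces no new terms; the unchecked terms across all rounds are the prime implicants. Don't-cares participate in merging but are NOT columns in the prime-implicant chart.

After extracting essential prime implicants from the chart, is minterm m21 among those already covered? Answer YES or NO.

size-2^0 implicants → 00000(✓)  00001(✓)  00011(✓)  00100(✓)  00101(✓)  00111(✓)  01000(✓)  01001(✓)  01011(✓)  01100(✓)  01101(✓)  01111(✓)  10001(✓)  10010(✓)  10011(✓)  10101(✓)  10110(✓)  11010(✓)  11101(✓)  11110(✓)  11111(✓)
size-2^1 implicants → -0001(✓)  -0011(✓)  -0101(✓)  -1101(✓)  -1111(✓)  0-000(✓)  0-001(✓)  0-011(✓)  0-100(✓)  0-101(✓)  0-111(✓)  00-00(✓)  00-01(✓)  00-11(✓)  000-1(✓)  0000-(✓)  001-1(✓)  0010-(✓)  01-00(✓)  01-01(✓)  01-11(✓)  010-1(✓)  0100-(✓)  011-1(✓)  0110-(✓)  1-010(✓)  1-101(✓)  1-110(✓)  10-01(✓)  10-10(✓)  100-1(✓)  1001-  11-10(✓)  111-1(✓)  1111-
size-2^2 implicants → --101  -0-01  -00-1  -11-1  0--00(✓)  0--01(✓)  0--11(✓)  0-0-1(✓)  0-00-(✓)  0-1-1(✓)  0-10-(✓)  00--1(✓)  00-0-(✓)  01--1(✓)  01-0-(✓)  1--10
size-2^3 implicants → 0---1  0--0-
Unchecked terms (primes): --101, -0-01, -00-1, -11-1, 0---1, 0--0-, 1--10, 1001-, 1111-
Minterm coverage:
  m0 ⊆ 0--0- [E]
  m3 ⊆ -00-1,0---1
  m4 ⊆ 0--0- [E]
  m5 ⊆ --101,-0-01,0---1,0--0-
  m7 ⊆ 0---1 [E]
  m8 ⊆ 0--0- [E]
  m9 ⊆ 0---1,0--0-
  m11 ⊆ 0---1 [E]
  m12 ⊆ 0--0- [E]
  m15 ⊆ -11-1,0---1
  m17 ⊆ -0-01,-00-1
  m19 ⊆ -00-1,1001-
  m21 ⊆ --101,-0-01
  m26 ⊆ 1--10 [E]
  m29 ⊆ --101,-11-1
  m30 ⊆ 1--10,1111-
  m31 ⊆ -11-1,1111-
E = {0---1, 0--0-, 1--10}

NO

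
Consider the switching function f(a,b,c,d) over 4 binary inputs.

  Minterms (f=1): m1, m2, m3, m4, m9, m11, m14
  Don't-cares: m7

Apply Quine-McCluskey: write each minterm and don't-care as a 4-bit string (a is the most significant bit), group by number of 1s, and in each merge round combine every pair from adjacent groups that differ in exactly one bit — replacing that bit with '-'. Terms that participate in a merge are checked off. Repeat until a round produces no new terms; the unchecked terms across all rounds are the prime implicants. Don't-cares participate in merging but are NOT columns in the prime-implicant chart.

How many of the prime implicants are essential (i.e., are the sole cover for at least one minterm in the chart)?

[col 0] 0001*, 0010*, 0011*, 0100, 0111*, 1001*, 1011*, 1110
[col 1] -001*, -011*, 0-11, 00-1*, 001-, 10-1*
[col 2] -0-1
Prime implicants: -0-1, 0-11, 001-, 0100, 1110
PI chart (minterm → PIs covering it):
  1 | -0-1  (sole → essential)
  2 | 001-  (sole → essential)
  3 | -0-1,0-11,001-
  4 | 0100  (sole → essential)
  9 | -0-1  (sole → essential)
  11 | -0-1  (sole → essential)
  14 | 1110  (sole → essential)
Essential prime implicants: -0-1, 001-, 0100, 1110

4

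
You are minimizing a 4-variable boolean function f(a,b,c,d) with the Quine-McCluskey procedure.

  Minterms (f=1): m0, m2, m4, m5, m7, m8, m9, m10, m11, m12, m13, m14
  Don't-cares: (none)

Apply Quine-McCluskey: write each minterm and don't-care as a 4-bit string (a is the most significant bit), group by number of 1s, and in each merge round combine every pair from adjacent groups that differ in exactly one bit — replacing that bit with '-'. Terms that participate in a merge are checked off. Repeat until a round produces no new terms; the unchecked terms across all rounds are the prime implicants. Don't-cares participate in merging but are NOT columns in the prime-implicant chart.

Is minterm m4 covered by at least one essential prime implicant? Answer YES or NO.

NO

Round 0: 0000✓ 0010✓ 0100✓ 0101✓ 0111✓ 1000✓ 1001✓ 1010✓ 1011✓ 1100✓ 1101✓ 1110✓
Round 1: -000✓ -010✓ -100✓ -101✓ 0-00✓ 00-0✓ 01-1 010-✓ 1-00✓ 1-01✓ 1-10✓ 10-0✓ 10-1✓ 100-✓ 101-✓ 11-0✓ 110-✓
Round 2: --00 -0-0 -10- 1--0 1-0- 10--
PIs = {--00, -0-0, -10-, 01-1, 1--0, 1-0-, 10--}
Coverage chart:
  m0: --00,-0-0
  m2: -0-0 ←essential
  m4: --00,-10-
  m5: -10-,01-1
  m7: 01-1 ←essential
  m8: --00,-0-0,1--0,1-0-,10--
  m9: 1-0-,10--
  m10: -0-0,1--0,10--
  m11: 10-- ←essential
  m12: --00,-10-,1--0,1-0-
  m13: -10-,1-0-
  m14: 1--0 ←essential
Essential: -0-0, 01-1, 1--0, 10--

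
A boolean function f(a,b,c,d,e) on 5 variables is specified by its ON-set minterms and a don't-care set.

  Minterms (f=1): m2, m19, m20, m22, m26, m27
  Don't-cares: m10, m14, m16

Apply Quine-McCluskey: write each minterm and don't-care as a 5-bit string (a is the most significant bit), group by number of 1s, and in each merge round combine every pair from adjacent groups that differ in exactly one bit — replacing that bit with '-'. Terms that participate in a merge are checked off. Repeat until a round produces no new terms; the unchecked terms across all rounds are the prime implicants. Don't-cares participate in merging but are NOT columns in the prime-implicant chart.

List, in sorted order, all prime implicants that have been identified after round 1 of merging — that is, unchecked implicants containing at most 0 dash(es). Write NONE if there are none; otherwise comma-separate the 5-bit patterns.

size-2^0 implicants → 00010(✓)  01010(✓)  01110(✓)  10000(✓)  10011(✓)  10100(✓)  10110(✓)  11010(✓)  11011(✓)
size-2^1 implicants → -1010  0-010  01-10  1-011  10-00  101-0  1101-
Unchecked terms (primes): -1010, 0-010, 01-10, 1-011, 10-00, 101-0, 1101-

NONE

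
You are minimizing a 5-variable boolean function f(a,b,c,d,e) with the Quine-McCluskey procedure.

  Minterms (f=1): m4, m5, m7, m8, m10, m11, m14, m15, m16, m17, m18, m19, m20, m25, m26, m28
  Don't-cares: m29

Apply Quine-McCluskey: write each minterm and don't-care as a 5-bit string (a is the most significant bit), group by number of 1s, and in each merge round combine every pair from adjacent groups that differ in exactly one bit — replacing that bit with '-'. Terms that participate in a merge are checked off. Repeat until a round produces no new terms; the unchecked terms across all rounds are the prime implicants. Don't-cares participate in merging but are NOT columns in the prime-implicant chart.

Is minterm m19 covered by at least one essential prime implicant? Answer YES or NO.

YES

size-2^0 implicants → 00100(✓)  00101(✓)  00111(✓)  01000(✓)  01010(✓)  01011(✓)  01110(✓)  01111(✓)  10000(✓)  10001(✓)  10010(✓)  10011(✓)  10100(✓)  11001(✓)  11010(✓)  11100(✓)  11101(✓)
size-2^1 implicants → -0100  -1010  0-111  001-1  0010-  01-10(✓)  01-11(✓)  010-0  0101-(✓)  0111-(✓)  1-001  1-010  1-100  10-00  100-0(✓)  100-1(✓)  1000-(✓)  1001-(✓)  11-01  1110-
size-2^2 implicants → 01-1-  100--
Unchecked terms (primes): -0100, -1010, 0-111, 001-1, 0010-, 01-1-, 010-0, 1-001, 1-010, 1-100, 10-00, 100--, 11-01, 1110-
Minterm coverage:
  m4 ⊆ -0100,0010-
  m5 ⊆ 001-1,0010-
  m7 ⊆ 0-111,001-1
  m8 ⊆ 010-0 [E]
  m10 ⊆ -1010,01-1-,010-0
  m11 ⊆ 01-1- [E]
  m14 ⊆ 01-1- [E]
  m15 ⊆ 0-111,01-1-
  m16 ⊆ 10-00,100--
  m17 ⊆ 1-001,100--
  m18 ⊆ 1-010,100--
  m19 ⊆ 100-- [E]
  m20 ⊆ -0100,1-100,10-00
  m25 ⊆ 1-001,11-01
  m26 ⊆ -1010,1-010
  m28 ⊆ 1-100,1110-
E = {01-1-, 010-0, 100--}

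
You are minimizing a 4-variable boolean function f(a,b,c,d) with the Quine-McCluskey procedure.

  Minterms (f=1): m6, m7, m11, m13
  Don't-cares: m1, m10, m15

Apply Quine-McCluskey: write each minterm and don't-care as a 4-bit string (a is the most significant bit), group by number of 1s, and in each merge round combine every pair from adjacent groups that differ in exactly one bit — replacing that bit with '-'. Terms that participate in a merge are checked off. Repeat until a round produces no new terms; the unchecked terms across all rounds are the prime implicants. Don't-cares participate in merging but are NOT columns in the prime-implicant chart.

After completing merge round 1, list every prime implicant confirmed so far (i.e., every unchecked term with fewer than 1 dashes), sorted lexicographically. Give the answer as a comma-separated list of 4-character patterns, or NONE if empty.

0001

[col 0] 0001, 0110*, 0111*, 1010*, 1011*, 1101*, 1111*
[col 1] -111, 011-, 1-11, 101-, 11-1
Prime implicants: -111, 0001, 011-, 1-11, 101-, 11-1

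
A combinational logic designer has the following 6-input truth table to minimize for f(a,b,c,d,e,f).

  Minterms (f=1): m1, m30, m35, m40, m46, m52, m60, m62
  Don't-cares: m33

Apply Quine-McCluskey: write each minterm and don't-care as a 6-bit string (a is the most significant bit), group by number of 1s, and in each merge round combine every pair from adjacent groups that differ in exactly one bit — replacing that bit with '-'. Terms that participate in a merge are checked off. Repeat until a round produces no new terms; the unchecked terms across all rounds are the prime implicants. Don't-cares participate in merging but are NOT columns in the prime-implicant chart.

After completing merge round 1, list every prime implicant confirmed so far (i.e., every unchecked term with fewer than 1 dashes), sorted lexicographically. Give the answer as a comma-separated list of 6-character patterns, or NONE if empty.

101000

[col 0] 000001*, 011110*, 100001*, 100011*, 101000, 101110*, 110100*, 111100*, 111110*
[col 1] -00001, -11110, 1-1110, 1000-1, 11-100, 1111-0
Prime implicants: -00001, -11110, 1-1110, 1000-1, 101000, 11-100, 1111-0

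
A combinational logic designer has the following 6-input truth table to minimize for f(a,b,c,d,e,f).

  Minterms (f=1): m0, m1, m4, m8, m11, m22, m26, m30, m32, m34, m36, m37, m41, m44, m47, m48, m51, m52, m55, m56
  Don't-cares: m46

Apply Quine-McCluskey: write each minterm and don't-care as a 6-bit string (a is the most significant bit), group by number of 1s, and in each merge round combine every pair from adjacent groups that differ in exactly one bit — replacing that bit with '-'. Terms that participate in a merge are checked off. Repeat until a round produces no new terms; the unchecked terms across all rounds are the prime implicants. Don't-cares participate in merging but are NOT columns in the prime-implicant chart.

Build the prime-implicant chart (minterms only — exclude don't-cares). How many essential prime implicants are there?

13

size-2^0 implicants → 000000(✓)  000001(✓)  000100(✓)  001000(✓)  001011  010110(✓)  011010(✓)  011110(✓)  100000(✓)  100010(✓)  100100(✓)  100101(✓)  101001  101100(✓)  101110(✓)  101111(✓)  110000(✓)  110011(✓)  110100(✓)  110111(✓)  111000(✓)
size-2^1 implicants → -00000(✓)  -00100(✓)  00-000  000-00(✓)  00000-  01-110  011-10  1-0000(✓)  1-0100(✓)  10-100  100-00(✓)  1000-0  10010-  1011-0  10111-  11-000  110-00(✓)  110-11
size-2^2 implicants → -00-00  1-0-00
Unchecked terms (primes): -00-00, 00-000, 00000-, 001011, 01-110, 011-10, 1-0-00, 10-100, 1000-0, 10010-, 101001, 1011-0, 10111-, 11-000, 110-11
Minterm coverage:
  m0 ⊆ -00-00,00-000,00000-
  m1 ⊆ 00000- [E]
  m4 ⊆ -00-00 [E]
  m8 ⊆ 00-000 [E]
  m11 ⊆ 001011 [E]
  m22 ⊆ 01-110 [E]
  m26 ⊆ 011-10 [E]
  m30 ⊆ 01-110,011-10
  m32 ⊆ -00-00,1-0-00,1000-0
  m34 ⊆ 1000-0 [E]
  m36 ⊆ -00-00,1-0-00,10-100,10010-
  m37 ⊆ 10010- [E]
  m41 ⊆ 101001 [E]
  m44 ⊆ 10-100,1011-0
  m47 ⊆ 10111- [E]
  m48 ⊆ 1-0-00,11-000
  m51 ⊆ 110-11 [E]
  m52 ⊆ 1-0-00 [E]
  m55 ⊆ 110-11 [E]
  m56 ⊆ 11-000 [E]
E = {-00-00, 00-000, 00000-, 001011, 01-110, 011-10, 1-0-00, 1000-0, 10010-, 101001, 10111-, 11-000, 110-11}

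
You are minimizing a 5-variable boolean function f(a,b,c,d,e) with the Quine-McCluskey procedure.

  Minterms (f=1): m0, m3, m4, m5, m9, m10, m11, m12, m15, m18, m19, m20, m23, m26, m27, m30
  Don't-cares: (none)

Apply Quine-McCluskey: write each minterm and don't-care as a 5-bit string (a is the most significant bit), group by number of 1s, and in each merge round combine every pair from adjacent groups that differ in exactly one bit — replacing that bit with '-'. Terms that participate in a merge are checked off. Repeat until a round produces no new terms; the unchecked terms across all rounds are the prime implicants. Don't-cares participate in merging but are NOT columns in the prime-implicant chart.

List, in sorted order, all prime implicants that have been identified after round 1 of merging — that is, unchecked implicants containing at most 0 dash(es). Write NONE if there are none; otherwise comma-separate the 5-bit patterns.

NONE

[col 0] 00000*, 00011*, 00100*, 00101*, 01001*, 01010*, 01011*, 01100*, 01111*, 10010*, 10011*, 10100*, 10111*, 11010*, 11011*, 11110*
[col 1] -0011*, -0100, -1010*, -1011*, 0-011*, 0-100, 00-00, 0010-, 01-11, 010-1, 0101-*, 1-010*, 1-011*, 10-11, 1001-*, 11-10, 1101-*
[col 2] --011, -101-, 1-01-
Prime implicants: --011, -0100, -101-, 0-100, 00-00, 0010-, 01-11, 010-1, 1-01-, 10-11, 11-10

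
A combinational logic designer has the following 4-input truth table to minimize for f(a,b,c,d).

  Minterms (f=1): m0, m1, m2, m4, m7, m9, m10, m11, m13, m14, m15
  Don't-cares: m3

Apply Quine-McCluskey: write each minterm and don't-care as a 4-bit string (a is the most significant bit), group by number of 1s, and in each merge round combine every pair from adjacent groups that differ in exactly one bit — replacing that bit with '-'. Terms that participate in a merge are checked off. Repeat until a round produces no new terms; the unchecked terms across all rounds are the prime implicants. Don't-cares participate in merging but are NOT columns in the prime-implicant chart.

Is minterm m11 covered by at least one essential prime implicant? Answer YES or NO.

YES

size-2^0 implicants → 0000(✓)  0001(✓)  0010(✓)  0011(✓)  0100(✓)  0111(✓)  1001(✓)  1010(✓)  1011(✓)  1101(✓)  1110(✓)  1111(✓)
size-2^1 implicants → -001(✓)  -010(✓)  -011(✓)  -111(✓)  0-00  0-11(✓)  00-0(✓)  00-1(✓)  000-(✓)  001-(✓)  1-01(✓)  1-10(✓)  1-11(✓)  10-1(✓)  101-(✓)  11-1(✓)  111-(✓)
size-2^2 implicants → --11  -0-1  -01-  00--  1--1  1-1-
Unchecked terms (primes): --11, -0-1, -01-, 0-00, 00--, 1--1, 1-1-
Minterm coverage:
  m0 ⊆ 0-00,00--
  m1 ⊆ -0-1,00--
  m2 ⊆ -01-,00--
  m4 ⊆ 0-00 [E]
  m7 ⊆ --11 [E]
  m9 ⊆ -0-1,1--1
  m10 ⊆ -01-,1-1-
  m11 ⊆ --11,-0-1,-01-,1--1,1-1-
  m13 ⊆ 1--1 [E]
  m14 ⊆ 1-1- [E]
  m15 ⊆ --11,1--1,1-1-
E = {--11, 0-00, 1--1, 1-1-}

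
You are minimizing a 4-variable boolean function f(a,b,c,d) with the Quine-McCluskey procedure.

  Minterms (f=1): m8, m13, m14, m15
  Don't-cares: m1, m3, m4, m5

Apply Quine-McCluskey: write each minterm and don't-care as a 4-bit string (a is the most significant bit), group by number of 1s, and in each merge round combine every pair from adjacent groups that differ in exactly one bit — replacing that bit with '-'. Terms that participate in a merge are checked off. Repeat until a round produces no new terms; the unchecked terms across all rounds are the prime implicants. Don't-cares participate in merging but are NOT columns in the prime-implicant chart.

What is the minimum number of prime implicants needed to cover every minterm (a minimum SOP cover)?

size-2^0 implicants → 0001(✓)  0011(✓)  0100(✓)  0101(✓)  1000  1101(✓)  1110(✓)  1111(✓)
size-2^1 implicants → -101  0-01  00-1  010-  11-1  111-
Unchecked terms (primes): -101, 0-01, 00-1, 010-, 1000, 11-1, 111-
Minterm coverage:
  m8 ⊆ 1000 [E]
  m13 ⊆ -101,11-1
  m14 ⊆ 111- [E]
  m15 ⊆ 11-1,111-
E = {1000, 111-}
Petrick residual → -101
Cover = bc'd + ab'c'd' + abc  |cover|=3

3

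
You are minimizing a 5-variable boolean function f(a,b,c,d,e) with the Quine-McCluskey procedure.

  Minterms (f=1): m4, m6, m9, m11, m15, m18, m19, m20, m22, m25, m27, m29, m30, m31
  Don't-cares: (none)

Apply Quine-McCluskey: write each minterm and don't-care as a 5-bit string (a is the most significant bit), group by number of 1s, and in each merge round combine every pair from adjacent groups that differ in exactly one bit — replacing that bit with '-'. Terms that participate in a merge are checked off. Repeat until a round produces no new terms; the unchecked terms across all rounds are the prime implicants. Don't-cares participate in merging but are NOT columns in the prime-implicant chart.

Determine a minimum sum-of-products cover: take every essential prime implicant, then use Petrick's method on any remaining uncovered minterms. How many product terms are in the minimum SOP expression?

Round 0: 00100✓ 00110✓ 01001✓ 01011✓ 01111✓ 10010✓ 10011✓ 10100✓ 10110✓ 11001✓ 11011✓ 11101✓ 11110✓ 11111✓
Round 1: -0100✓ -0110✓ -1001✓ -1011✓ -1111✓ 001-0✓ 01-11✓ 010-1✓ 1-011 1-110 10-10 1001- 101-0✓ 11-01✓ 11-11✓ 110-1✓ 111-1✓ 1111-
Round 2: -01-0 -1-11 -10-1 11--1
PIs = {-01-0, -1-11, -10-1, 1-011, 1-110, 10-10, 1001-, 11--1, 1111-}
Coverage chart:
  m4: -01-0 ←essential
  m6: -01-0 ←essential
  m9: -10-1 ←essential
  m11: -1-11,-10-1
  m15: -1-11 ←essential
  m18: 10-10,1001-
  m19: 1-011,1001-
  m20: -01-0 ←essential
  m22: -01-0,1-110,10-10
  m25: -10-1,11--1
  m27: -1-11,-10-1,1-011,11--1
  m29: 11--1 ←essential
  m30: 1-110,1111-
  m31: -1-11,11--1,1111-
Essential: -01-0, -1-11, -10-1, 11--1
Petrick residual → 1-110, 1001-
Min cover (6 terms): b'ce' + bde + bc'e + acde' + ab'c'd + abe

6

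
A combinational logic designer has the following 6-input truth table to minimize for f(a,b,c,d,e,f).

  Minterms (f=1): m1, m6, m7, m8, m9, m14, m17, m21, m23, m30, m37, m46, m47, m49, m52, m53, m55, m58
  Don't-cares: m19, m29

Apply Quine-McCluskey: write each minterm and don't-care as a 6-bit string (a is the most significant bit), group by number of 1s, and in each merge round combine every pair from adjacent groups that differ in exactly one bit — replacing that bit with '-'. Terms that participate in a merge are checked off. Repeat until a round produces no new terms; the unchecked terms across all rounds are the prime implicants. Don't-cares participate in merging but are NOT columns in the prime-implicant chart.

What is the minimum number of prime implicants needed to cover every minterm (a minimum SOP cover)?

10

size-2^0 implicants → 000001(✓)  000110(✓)  000111(✓)  001000(✓)  001001(✓)  001110(✓)  010001(✓)  010011(✓)  010101(✓)  010111(✓)  011101(✓)  011110(✓)  100101(✓)  101110(✓)  101111(✓)  110001(✓)  110100(✓)  110101(✓)  110111(✓)  111010
size-2^1 implicants → -01110  -10001(✓)  -10101(✓)  -10111(✓)  0-0001  0-0111  0-1110  00-001  00-110  00011-  00100-  01-101  010-01(✓)  010-11(✓)  0100-1(✓)  0101-1(✓)  1-0101  10111-  110-01(✓)  1101-1(✓)  11010-
size-2^2 implicants → -10-01  -101-1  010--1
Unchecked terms (primes): -01110, -10-01, -101-1, 0-0001, 0-0111, 0-1110, 00-001, 00-110, 00011-, 00100-, 01-101, 010--1, 1-0101, 10111-, 11010-, 111010
Minterm coverage:
  m1 ⊆ 0-0001,00-001
  m6 ⊆ 00-110,00011-
  m7 ⊆ 0-0111,00011-
  m8 ⊆ 00100- [E]
  m9 ⊆ 00-001,00100-
  m14 ⊆ -01110,0-1110,00-110
  m17 ⊆ -10-01,0-0001,010--1
  m21 ⊆ -10-01,-101-1,01-101,010--1
  m23 ⊆ -101-1,0-0111,010--1
  m30 ⊆ 0-1110 [E]
  m37 ⊆ 1-0101 [E]
  m46 ⊆ -01110,10111-
  m47 ⊆ 10111- [E]
  m49 ⊆ -10-01 [E]
  m52 ⊆ 11010- [E]
  m53 ⊆ -10-01,-101-1,1-0101,11010-
  m55 ⊆ -101-1 [E]
  m58 ⊆ 111010 [E]
E = {-10-01, -101-1, 0-1110, 00100-, 1-0101, 10111-, 11010-, 111010}
Petrick residual → 0-0001, 00011-
Cover = bc'e'f + bc'df + a'c'd'e'f + a'cdef' + a'b'c'de + a'b'cd'e' + ac'de'f + ab'cde + abc'de' + abcd'ef'  |cover|=10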